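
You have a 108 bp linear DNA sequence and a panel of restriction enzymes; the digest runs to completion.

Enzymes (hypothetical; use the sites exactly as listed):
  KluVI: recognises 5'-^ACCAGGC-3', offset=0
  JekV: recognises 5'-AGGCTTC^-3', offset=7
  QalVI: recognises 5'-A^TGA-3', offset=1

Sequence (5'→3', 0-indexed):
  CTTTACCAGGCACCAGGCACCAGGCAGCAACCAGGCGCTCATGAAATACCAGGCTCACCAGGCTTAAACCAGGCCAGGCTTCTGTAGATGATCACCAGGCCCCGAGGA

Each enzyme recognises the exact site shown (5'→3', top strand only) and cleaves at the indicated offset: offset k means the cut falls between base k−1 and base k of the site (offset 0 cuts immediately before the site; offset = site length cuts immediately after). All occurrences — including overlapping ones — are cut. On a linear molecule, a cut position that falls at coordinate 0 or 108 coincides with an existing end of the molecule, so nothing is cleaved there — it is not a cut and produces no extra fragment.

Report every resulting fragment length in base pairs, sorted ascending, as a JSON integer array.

Scan for sites:
  KluVI ACCAGGC/0: at [4, 11, 18, 29, 47, 56, 67, 93] ⇒ [4, 11, 18, 29, 47, 56, 67, 93]
  JekV AGGCTTC/7: at [75] ⇒ [82]
  QalVI ATGA/1: at [40, 87] ⇒ [41, 88]

All cut coordinates (distinct, sorted): [4, 11, 18, 29, 41, 47, 56, 67, 82, 88, 93]

Fragment lengths:
  [0,4): 4 bp
  [4,11): 7 bp
  [11,18): 7 bp
  [18,29): 11 bp
  [29,41): 12 bp
  [41,47): 6 bp
  [47,56): 9 bp
  [56,67): 11 bp
  [67,82): 15 bp
  [82,88): 6 bp
  [88,93): 5 bp
  [93,108): 15 bp

[4,5,6,6,7,7,9,11,11,12,15,15]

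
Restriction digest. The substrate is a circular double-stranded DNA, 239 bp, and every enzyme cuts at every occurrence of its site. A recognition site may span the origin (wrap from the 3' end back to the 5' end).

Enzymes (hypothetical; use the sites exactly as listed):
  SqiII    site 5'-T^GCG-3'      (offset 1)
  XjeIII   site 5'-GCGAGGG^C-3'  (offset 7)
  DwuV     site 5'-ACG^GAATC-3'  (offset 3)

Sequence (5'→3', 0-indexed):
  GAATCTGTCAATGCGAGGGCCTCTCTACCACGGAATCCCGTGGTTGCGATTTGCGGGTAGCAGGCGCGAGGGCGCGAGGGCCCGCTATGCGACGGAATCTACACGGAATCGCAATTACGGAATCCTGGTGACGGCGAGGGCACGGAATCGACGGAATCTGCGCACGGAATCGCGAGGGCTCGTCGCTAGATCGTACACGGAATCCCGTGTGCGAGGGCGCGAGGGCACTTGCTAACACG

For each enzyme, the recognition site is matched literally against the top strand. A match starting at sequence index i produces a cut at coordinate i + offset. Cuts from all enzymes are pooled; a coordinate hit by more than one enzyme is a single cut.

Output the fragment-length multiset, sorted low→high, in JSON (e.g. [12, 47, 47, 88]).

Scan for sites:
  SqiII (TGCG, off=1): starts [11, 44, 51, 87, 158, 209] → cuts [12, 45, 52, 88, 159, 210]
  XjeIII (GCGAGGGC, off=7): starts [12, 65, 73, 133, 171, 210, 218] → cuts [19, 72, 80, 140, 178, 217, 225]
  DwuV (ACGGAATC, off=3): starts [29, 91, 102, 116, 141, 150, 163, 196, 236] → cuts [0, 32, 94, 105, 119, 144, 153, 166, 199]

Pooled cuts: [0, 12, 19, 32, 45, 52, 72, 80, 88, 94, 105, 119, 140, 144, 153, 159, 166, 178, 199, 210, 217, 225]

Fragments:
  0→12: 12 bp
  12→19: 7 bp
  19→32: 13 bp
  32→45: 13 bp
  45→52: 7 bp
  52→72: 20 bp
  72→80: 8 bp
  80→88: 8 bp
  88→94: 6 bp
  94→105: 11 bp
  105→119: 14 bp
  119→140: 21 bp
  140→144: 4 bp
  144→153: 9 bp
  153→159: 6 bp
  159→166: 7 bp
  166→178: 12 bp
  178→199: 21 bp
  199→210: 11 bp
  210→217: 7 bp
  217→225: 8 bp
  225→0 (wrap): 239-225+0 = 14 bp

[4,6,6,7,7,7,7,8,8,8,9,11,11,12,12,13,13,14,14,20,21,21]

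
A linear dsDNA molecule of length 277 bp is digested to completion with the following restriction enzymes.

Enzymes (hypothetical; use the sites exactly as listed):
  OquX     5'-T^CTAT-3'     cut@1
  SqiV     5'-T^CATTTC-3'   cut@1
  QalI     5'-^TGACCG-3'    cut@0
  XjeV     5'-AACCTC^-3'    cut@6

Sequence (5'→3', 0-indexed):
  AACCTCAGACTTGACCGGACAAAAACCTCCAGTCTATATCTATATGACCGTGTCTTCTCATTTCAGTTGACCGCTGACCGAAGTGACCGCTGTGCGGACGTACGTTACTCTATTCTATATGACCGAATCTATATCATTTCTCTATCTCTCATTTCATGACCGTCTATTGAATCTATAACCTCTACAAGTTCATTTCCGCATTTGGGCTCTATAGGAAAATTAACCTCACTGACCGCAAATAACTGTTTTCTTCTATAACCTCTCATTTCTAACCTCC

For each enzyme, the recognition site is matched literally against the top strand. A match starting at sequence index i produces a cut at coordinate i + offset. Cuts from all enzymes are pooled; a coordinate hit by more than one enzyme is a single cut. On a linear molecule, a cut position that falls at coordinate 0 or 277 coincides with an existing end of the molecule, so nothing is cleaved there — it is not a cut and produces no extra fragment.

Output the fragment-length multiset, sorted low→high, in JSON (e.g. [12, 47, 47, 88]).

[1,1,2,4,5,5,5,5,6,6,6,7,7,7,7,8,8,9,9,9,9,10,10,13,14,18,18,19,23,26]

Site scan:
  OquX (TCTAT, off=1): starts [32, 38, 108, 113, 127, 140, 162, 171, 207, 251] → cuts [33, 39, 109, 114, 128, 141, 163, 172, 208, 252]
  SqiV (TCATTTC, off=1): starts [57, 133, 148, 189, 262] → cuts [58, 134, 149, 190, 263]
  QalI (TGACCG, off=0): starts [11, 44, 67, 74, 83, 119, 156, 229] → cuts [11, 44, 67, 74, 83, 119, 156, 229]
  XjeV (AACCTC, off=6): starts [0, 23, 176, 221, 256, 270] → cuts [6, 29, 182, 227, 262, 276]

Pooled cuts: [6, 11, 29, 33, 39, 44, 58, 67, 74, 83, 109, 114, 119, 128, 134, 141, 149, 156, 163, 172, 182, 190, 208, 227, 229, 252, 262, 263, 276]

Fragment lengths:
  [0,6): 6 bp
  [6,11): 5 bp
  [11,29): 18 bp
  [29,33): 4 bp
  [33,39): 6 bp
  [39,44): 5 bp
  [44,58): 14 bp
  [58,67): 9 bp
  [67,74): 7 bp
  [74,83): 9 bp
  [83,109): 26 bp
  [109,114): 5 bp
  [114,119): 5 bp
  [119,128): 9 bp
  [128,134): 6 bp
  [134,141): 7 bp
  [141,149): 8 bp
  [149,156): 7 bp
  [156,163): 7 bp
  [163,172): 9 bp
  [172,182): 10 bp
  [182,190): 8 bp
  [190,208): 18 bp
  [208,227): 19 bp
  [227,229): 2 bp
  [229,252): 23 bp
  [252,262): 10 bp
  [262,263): 1 bp
  [263,276): 13 bp
  [276,277): 1 bp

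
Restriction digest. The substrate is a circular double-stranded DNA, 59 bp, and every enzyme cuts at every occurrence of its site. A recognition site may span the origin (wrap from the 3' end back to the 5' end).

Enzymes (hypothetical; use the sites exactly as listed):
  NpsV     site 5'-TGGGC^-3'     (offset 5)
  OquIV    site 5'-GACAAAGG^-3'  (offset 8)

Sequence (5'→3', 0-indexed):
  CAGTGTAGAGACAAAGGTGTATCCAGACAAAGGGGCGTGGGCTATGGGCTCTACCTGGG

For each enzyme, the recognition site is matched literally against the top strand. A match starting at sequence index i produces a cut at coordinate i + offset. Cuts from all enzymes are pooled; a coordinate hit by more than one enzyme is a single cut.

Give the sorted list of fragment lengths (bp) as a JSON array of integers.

[7,9,11,16,16]

Site scan:
  NpsV TGGGC/5: at [37, 44, 55] ⇒ [1, 42, 49]
  OquIV GACAAAGG/8: at [9, 25] ⇒ [17, 33]

Pooled cuts: [1, 17, 33, 42, 49]

Fragment lengths:
  1→17: 16 bp
  17→33: 16 bp
  33→42: 9 bp
  42→49: 7 bp
  49→1 (wrap): 59-49+1 = 11 bp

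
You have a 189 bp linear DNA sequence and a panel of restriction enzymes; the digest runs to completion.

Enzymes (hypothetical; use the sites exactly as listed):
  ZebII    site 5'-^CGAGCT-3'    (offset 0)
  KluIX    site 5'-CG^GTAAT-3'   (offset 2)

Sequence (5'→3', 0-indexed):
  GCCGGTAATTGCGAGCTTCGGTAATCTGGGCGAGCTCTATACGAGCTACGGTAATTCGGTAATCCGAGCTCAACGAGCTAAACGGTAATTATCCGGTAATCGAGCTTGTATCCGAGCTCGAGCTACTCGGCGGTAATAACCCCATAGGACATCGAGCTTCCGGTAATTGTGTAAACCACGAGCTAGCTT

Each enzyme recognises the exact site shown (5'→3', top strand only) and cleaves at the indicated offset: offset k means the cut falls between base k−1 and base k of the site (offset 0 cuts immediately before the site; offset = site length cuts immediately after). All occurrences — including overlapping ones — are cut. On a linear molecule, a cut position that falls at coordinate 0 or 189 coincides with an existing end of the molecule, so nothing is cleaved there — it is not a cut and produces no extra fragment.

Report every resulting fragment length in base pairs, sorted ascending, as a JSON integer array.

[4,5,6,6,7,8,9,9,9,10,10,11,11,11,11,12,14,16,20]

Per-enzyme occurrences:
  ZebII CGAGCT/0: at [11, 30, 41, 64, 73, 100, 112, 118, 152, 178] ⇒ [11, 30, 41, 64, 73, 100, 112, 118, 152, 178]
  KluIX CGGTAAT/2: at [2, 18, 48, 56, 82, 93, 130, 160] ⇒ [4, 20, 50, 58, 84, 95, 132, 162]

Pooled cuts: [4, 11, 20, 30, 41, 50, 58, 64, 73, 84, 95, 100, 112, 118, 132, 152, 162, 178]

Fragments:
  [0,4): 4 bp
  [4,11): 7 bp
  [11,20): 9 bp
  [20,30): 10 bp
  [30,41): 11 bp
  [41,50): 9 bp
  [50,58): 8 bp
  [58,64): 6 bp
  [64,73): 9 bp
  [73,84): 11 bp
  [84,95): 11 bp
  [95,100): 5 bp
  [100,112): 12 bp
  [112,118): 6 bp
  [118,132): 14 bp
  [132,152): 20 bp
  [152,162): 10 bp
  [162,178): 16 bp
  [178,189): 11 bp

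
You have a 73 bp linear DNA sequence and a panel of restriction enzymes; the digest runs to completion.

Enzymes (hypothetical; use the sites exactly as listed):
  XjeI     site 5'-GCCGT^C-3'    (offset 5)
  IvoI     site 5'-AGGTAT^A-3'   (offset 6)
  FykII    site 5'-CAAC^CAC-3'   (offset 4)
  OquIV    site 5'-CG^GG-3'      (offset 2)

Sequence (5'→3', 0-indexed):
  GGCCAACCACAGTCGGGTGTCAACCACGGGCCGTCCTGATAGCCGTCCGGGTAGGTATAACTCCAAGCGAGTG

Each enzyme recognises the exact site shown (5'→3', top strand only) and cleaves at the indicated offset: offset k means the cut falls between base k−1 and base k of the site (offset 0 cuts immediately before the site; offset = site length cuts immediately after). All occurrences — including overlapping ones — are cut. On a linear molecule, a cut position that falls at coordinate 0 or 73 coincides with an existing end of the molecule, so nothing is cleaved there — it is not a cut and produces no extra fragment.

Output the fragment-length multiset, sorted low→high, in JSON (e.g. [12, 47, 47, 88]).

[3,4,6,7,8,9,9,12,15]

Per-enzyme occurrences:
  XjeI GCCGTC/5: at [29, 41] ⇒ [34, 46]
  IvoI AGGTATA/6: at [52] ⇒ [58]
  FykII CAACCAC/4: at [3, 20] ⇒ [7, 24]
  OquIV CGGG/2: at [13, 26, 47] ⇒ [15, 28, 49]

All cut coordinates (distinct, sorted): [7, 15, 24, 28, 34, 46, 49, 58]

Fragment lengths:
  [0,7): 7 bp
  [7,15): 8 bp
  [15,24): 9 bp
  [24,28): 4 bp
  [28,34): 6 bp
  [34,46): 12 bp
  [46,49): 3 bp
  [49,58): 9 bp
  [58,73): 15 bp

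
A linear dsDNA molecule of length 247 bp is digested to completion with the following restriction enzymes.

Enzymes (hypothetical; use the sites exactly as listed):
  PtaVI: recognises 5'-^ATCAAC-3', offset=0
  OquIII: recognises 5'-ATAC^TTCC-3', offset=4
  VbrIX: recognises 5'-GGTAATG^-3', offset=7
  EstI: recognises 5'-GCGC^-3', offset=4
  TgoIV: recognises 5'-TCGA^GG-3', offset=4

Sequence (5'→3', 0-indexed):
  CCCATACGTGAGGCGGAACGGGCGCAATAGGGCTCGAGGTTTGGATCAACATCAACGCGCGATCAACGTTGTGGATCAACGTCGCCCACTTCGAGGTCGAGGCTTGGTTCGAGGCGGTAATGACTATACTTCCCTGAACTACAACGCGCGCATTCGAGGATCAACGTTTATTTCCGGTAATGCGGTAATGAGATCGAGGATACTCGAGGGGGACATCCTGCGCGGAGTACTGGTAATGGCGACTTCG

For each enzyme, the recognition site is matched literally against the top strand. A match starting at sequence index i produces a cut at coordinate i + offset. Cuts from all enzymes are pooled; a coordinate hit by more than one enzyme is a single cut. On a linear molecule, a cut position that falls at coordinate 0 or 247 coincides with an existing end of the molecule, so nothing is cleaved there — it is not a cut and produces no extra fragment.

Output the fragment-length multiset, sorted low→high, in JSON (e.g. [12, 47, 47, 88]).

Site scan:
  PtaVI (ATCAAC, off=0): starts [44, 50, 61, 74, 159] → cuts [44, 50, 61, 74, 159]
  OquIII (ATACTTCC, off=4): starts [125] → cuts [129]
  VbrIX (GGTAATG, off=7): starts [115, 175, 183, 231] → cuts [122, 182, 190, 238]
  EstI (GCGC, off=4): starts [21, 56, 145, 147, 219] → cuts [25, 60, 149, 151, 223]
  TgoIV (TCGAGG, off=4): starts [33, 90, 96, 108, 153, 193, 203] → cuts [37, 94, 100, 112, 157, 197, 207]

Pooled cuts: [25, 37, 44, 50, 60, 61, 74, 94, 100, 112, 122, 129, 149, 151, 157, 159, 182, 190, 197, 207, 223, 238]

Fragments:
  [0,25): 25 bp
  [25,37): 12 bp
  [37,44): 7 bp
  [44,50): 6 bp
  [50,60): 10 bp
  [60,61): 1 bp
  [61,74): 13 bp
  [74,94): 20 bp
  [94,100): 6 bp
  [100,112): 12 bp
  [112,122): 10 bp
  [122,129): 7 bp
  [129,149): 20 bp
  [149,151): 2 bp
  [151,157): 6 bp
  [157,159): 2 bp
  [159,182): 23 bp
  [182,190): 8 bp
  [190,197): 7 bp
  [197,207): 10 bp
  [207,223): 16 bp
  [223,238): 15 bp
  [238,247): 9 bp

[1,2,2,6,6,6,7,7,7,8,9,10,10,10,12,12,13,15,16,20,20,23,25]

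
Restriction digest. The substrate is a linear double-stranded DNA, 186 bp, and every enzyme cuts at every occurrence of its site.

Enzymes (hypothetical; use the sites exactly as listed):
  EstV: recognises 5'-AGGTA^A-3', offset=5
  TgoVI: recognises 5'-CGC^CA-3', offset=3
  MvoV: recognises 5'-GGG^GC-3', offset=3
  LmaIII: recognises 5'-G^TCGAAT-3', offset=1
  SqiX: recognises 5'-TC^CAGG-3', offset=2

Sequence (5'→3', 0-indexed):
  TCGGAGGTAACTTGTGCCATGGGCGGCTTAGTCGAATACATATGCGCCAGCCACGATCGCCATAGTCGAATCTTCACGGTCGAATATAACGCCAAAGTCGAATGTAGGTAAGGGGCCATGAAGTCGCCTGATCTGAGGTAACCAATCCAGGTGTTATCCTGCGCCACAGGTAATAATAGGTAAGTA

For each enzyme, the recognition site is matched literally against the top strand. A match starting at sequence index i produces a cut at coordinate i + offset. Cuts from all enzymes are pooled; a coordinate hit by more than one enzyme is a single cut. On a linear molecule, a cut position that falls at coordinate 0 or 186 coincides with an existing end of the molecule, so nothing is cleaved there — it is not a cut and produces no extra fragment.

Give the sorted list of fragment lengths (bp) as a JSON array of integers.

[4,4,5,5,7,8,9,10,13,13,13,14,16,17,22,26]

Scan for sites:
  EstV AGGTAA/5: at [4, 105, 135, 167, 177] ⇒ [9, 110, 140, 172, 182]
  TgoVI CGCCA/3: at [44, 57, 89, 161] ⇒ [47, 60, 92, 164]
  MvoV GGGGC/3: at [111] ⇒ [114]
  LmaIII GTCGAAT/1: at [30, 64, 78, 96] ⇒ [31, 65, 79, 97]
  SqiX TCCAGG/2: at [145] ⇒ [147]

Pooled cuts: [9, 31, 47, 60, 65, 79, 92, 97, 110, 114, 140, 147, 164, 172, 182]

Fragment lengths:
  [0,9): 9 bp
  [9,31): 22 bp
  [31,47): 16 bp
  [47,60): 13 bp
  [60,65): 5 bp
  [65,79): 14 bp
  [79,92): 13 bp
  [92,97): 5 bp
  [97,110): 13 bp
  [110,114): 4 bp
  [114,140): 26 bp
  [140,147): 7 bp
  [147,164): 17 bp
  [164,172): 8 bp
  [172,182): 10 bp
  [182,186): 4 bp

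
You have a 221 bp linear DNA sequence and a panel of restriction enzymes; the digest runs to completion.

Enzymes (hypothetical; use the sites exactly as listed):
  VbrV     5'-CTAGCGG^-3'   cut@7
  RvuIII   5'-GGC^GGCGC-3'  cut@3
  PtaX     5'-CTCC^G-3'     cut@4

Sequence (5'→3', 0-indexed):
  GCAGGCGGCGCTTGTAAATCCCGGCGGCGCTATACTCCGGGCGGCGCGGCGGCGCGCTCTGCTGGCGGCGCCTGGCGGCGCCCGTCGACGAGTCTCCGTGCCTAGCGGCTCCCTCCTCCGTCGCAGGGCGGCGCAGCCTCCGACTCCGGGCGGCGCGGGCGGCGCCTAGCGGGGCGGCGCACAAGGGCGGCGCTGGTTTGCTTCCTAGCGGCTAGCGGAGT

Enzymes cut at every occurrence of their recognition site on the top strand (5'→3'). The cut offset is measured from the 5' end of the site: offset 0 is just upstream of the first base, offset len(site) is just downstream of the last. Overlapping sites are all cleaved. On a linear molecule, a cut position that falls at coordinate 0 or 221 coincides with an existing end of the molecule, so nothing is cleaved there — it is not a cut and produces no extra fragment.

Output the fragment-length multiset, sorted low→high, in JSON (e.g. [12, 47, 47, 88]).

[3,3,4,4,6,6,7,8,9,10,10,11,11,12,12,13,13,16,19,21,23]

Scan for sites:
  VbrV CTAGCGG/7: at [101, 165, 204, 211] ⇒ [108, 172, 211, 218]
  RvuIII GGCGGCGC/3: at [3, 22, 39, 47, 63, 73, 126, 148, 157, 172, 185] ⇒ [6, 25, 42, 50, 66, 76, 129, 151, 160, 175, 188]
  PtaX CTCCG/4: at [34, 93, 115, 137, 143] ⇒ [38, 97, 119, 141, 147]

Pooled cuts: [6, 25, 38, 42, 50, 66, 76, 97, 108, 119, 129, 141, 147, 151, 160, 172, 175, 188, 211, 218]

Fragment lengths:
  [0,6): 6 bp
  [6,25): 19 bp
  [25,38): 13 bp
  [38,42): 4 bp
  [42,50): 8 bp
  [50,66): 16 bp
  [66,76): 10 bp
  [76,97): 21 bp
  [97,108): 11 bp
  [108,119): 11 bp
  [119,129): 10 bp
  [129,141): 12 bp
  [141,147): 6 bp
  [147,151): 4 bp
  [151,160): 9 bp
  [160,172): 12 bp
  [172,175): 3 bp
  [175,188): 13 bp
  [188,211): 23 bp
  [211,218): 7 bp
  [218,221): 3 bp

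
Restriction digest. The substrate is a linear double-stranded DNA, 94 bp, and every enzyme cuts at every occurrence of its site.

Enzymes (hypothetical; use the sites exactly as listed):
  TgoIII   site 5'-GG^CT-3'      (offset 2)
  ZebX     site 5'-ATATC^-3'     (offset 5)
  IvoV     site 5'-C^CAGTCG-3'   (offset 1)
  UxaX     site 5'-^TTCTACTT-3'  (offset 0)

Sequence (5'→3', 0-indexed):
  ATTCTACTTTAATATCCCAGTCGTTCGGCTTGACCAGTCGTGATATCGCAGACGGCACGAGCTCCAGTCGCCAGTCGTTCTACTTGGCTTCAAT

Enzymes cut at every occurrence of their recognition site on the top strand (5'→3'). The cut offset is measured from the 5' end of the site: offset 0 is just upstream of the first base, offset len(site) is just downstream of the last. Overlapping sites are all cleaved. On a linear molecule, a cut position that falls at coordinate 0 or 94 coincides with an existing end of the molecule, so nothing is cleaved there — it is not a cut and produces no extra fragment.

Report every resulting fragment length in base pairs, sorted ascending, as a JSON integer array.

Site scan:
  TgoIII GGCT/2: at [26, 85] ⇒ [28, 87]
  ZebX ATATC/5: at [11, 42] ⇒ [16, 47]
  IvoV CCAGTCG/1: at [16, 33, 63, 70] ⇒ [17, 34, 64, 71]
  UxaX TTCTACTT/0: at [1, 77] ⇒ [1, 77]

Pooled cuts: [1, 16, 17, 28, 34, 47, 64, 71, 77, 87]

Fragments:
  [0,1): 1 bp
  [1,16): 15 bp
  [16,17): 1 bp
  [17,28): 11 bp
  [28,34): 6 bp
  [34,47): 13 bp
  [47,64): 17 bp
  [64,71): 7 bp
  [71,77): 6 bp
  [77,87): 10 bp
  [87,94): 7 bp

[1,1,6,6,7,7,10,11,13,15,17]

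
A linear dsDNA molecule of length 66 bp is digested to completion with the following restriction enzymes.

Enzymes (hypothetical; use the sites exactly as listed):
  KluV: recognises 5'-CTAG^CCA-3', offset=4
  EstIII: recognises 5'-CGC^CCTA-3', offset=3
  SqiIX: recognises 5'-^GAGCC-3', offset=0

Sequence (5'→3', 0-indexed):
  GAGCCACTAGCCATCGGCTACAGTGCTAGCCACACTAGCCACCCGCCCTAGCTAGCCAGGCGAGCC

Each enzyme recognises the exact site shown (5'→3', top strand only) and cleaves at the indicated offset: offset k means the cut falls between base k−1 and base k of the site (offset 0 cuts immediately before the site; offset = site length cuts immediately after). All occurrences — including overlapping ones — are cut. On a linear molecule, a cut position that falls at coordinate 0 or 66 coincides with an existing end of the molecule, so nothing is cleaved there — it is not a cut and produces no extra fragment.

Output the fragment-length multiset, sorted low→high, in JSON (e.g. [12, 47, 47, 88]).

Site scan:
  KluV CTAGCCA/4: at [6, 25, 34, 51] ⇒ [10, 29, 38, 55]
  EstIII CGCCCTA/3: at [43] ⇒ [46]
  SqiIX GAGCC/0: at [0, 61] ⇒ [61] (position 0 is a terminus of the linear molecule — no cut)

All cut coordinates (distinct, sorted): [10, 29, 38, 46, 55, 61]

Fragments:
  [0,10): 10 bp
  [10,29): 19 bp
  [29,38): 9 bp
  [38,46): 8 bp
  [46,55): 9 bp
  [55,61): 6 bp
  [61,66): 5 bp

[5,6,8,9,9,10,19]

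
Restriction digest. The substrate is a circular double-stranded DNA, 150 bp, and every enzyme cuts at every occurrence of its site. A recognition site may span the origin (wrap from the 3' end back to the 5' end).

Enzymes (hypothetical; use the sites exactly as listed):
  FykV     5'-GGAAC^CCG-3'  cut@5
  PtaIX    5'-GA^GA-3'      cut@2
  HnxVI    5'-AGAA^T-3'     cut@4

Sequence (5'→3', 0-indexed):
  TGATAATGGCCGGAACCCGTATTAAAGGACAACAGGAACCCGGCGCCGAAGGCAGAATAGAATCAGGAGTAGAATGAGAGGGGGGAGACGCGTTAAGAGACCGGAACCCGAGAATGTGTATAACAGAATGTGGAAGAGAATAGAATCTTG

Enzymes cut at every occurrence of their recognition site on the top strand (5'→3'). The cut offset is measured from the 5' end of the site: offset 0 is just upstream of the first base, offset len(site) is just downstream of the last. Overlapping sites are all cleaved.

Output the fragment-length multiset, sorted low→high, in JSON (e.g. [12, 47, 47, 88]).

[3,3,3,4,5,5,9,9,9,12,12,14,18,21,23]

Scan for sites:
  FykV GGAACCCG/5: at [11, 34, 102] ⇒ [16, 39, 107]
  PtaIX GAGA/2: at [75, 84, 96, 109, 135] ⇒ [77, 86, 98, 111, 137]
  HnxVI AGAAT/4: at [53, 58, 70, 110, 124, 136, 141] ⇒ [57, 62, 74, 114, 128, 140, 145]

All cut coordinates (distinct, sorted): [16, 39, 57, 62, 74, 77, 86, 98, 107, 111, 114, 128, 137, 140, 145]

Fragment lengths:
  16→39: 23 bp
  39→57: 18 bp
  57→62: 5 bp
  62→74: 12 bp
  74→77: 3 bp
  77→86: 9 bp
  86→98: 12 bp
  98→107: 9 bp
  107→111: 4 bp
  111→114: 3 bp
  114→128: 14 bp
  128→137: 9 bp
  137→140: 3 bp
  140→145: 5 bp
  145→16 (wrap): 150-145+16 = 21 bp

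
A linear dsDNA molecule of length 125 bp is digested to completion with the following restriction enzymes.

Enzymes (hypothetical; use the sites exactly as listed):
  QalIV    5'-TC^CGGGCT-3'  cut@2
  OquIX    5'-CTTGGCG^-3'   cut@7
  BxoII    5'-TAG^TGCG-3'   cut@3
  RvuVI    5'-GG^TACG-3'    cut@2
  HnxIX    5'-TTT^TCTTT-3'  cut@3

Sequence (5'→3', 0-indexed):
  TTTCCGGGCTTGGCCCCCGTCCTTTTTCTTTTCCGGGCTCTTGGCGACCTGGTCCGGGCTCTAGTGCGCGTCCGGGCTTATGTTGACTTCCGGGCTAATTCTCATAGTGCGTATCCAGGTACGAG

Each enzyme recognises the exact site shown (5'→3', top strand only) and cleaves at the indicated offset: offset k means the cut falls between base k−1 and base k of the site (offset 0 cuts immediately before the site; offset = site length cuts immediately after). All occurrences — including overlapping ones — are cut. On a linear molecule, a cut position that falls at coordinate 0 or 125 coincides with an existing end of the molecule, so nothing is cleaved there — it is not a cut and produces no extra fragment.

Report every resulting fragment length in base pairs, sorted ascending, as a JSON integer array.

Scan for sites:
  QalIV (TCCGGGCT, off=2): starts [2, 31, 52, 70, 88] → cuts [4, 33, 54, 72, 90]
  OquIX (CTTGGCG, off=7): starts [39] → cuts [46]
  BxoII (TAGTGCG, off=3): starts [61, 104] → cuts [64, 107]
  RvuVI (GGTACG, off=2): starts [117] → cuts [119]
  HnxIX (TTTTCTTT, off=3): starts [23] → cuts [26]

Pooled cuts: [4, 26, 33, 46, 54, 64, 72, 90, 107, 119]

Fragment lengths:
  [0,4): 4 bp
  [4,26): 22 bp
  [26,33): 7 bp
  [33,46): 13 bp
  [46,54): 8 bp
  [54,64): 10 bp
  [64,72): 8 bp
  [72,90): 18 bp
  [90,107): 17 bp
  [107,119): 12 bp
  [119,125): 6 bp

[4,6,7,8,8,10,12,13,17,18,22]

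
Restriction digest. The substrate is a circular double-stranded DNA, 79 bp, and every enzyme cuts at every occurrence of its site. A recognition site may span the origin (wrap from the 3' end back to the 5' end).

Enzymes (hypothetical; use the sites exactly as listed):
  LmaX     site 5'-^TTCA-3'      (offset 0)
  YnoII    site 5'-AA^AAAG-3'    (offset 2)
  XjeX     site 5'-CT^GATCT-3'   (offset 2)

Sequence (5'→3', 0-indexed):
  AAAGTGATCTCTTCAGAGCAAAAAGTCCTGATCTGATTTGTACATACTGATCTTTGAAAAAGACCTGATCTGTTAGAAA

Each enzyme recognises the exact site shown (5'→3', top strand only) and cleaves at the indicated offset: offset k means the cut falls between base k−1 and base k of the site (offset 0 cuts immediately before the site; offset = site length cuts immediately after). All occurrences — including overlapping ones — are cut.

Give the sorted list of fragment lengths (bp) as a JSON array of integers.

Site scan:
  LmaX (TTCA, off=0): starts [11] → cuts [11]
  YnoII (AAAAAG, off=2): starts [19, 56, 77] → cuts [0, 21, 58]
  XjeX (CTGATCT, off=2): starts [27, 46, 64] → cuts [29, 48, 66]

All cut coordinates (distinct, sorted): [0, 11, 21, 29, 48, 58, 66]

Fragments:
  0→11: 11 bp
  11→21: 10 bp
  21→29: 8 bp
  29→48: 19 bp
  48→58: 10 bp
  58→66: 8 bp
  66→0 (wrap): 79-66+0 = 13 bp

[8,8,10,10,11,13,19]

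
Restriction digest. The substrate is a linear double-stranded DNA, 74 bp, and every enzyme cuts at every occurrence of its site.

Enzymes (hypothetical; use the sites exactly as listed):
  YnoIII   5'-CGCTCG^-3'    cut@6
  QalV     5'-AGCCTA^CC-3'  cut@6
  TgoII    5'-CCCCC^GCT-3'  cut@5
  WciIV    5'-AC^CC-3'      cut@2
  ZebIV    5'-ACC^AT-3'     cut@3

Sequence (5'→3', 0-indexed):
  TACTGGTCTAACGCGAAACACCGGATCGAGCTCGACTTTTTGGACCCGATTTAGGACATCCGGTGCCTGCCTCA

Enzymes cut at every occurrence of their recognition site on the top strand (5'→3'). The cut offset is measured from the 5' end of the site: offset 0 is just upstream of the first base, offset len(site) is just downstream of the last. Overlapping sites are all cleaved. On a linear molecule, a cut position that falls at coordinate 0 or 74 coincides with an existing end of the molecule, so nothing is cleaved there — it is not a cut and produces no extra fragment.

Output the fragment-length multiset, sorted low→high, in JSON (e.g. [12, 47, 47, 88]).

Scan for sites:
  YnoIII (CGCTCG, off=6): no sites
  QalV (AGCCTACC, off=6): no sites
  TgoII (CCCCCGCT, off=5): no sites
  WciIV (ACCC, off=2): starts [43] → cuts [45]
  ZebIV (ACCAT, off=3): no sites

Pooled cuts: [45]

Fragment lengths:
  [0,45): 45 bp
  [45,74): 29 bp

[29,45]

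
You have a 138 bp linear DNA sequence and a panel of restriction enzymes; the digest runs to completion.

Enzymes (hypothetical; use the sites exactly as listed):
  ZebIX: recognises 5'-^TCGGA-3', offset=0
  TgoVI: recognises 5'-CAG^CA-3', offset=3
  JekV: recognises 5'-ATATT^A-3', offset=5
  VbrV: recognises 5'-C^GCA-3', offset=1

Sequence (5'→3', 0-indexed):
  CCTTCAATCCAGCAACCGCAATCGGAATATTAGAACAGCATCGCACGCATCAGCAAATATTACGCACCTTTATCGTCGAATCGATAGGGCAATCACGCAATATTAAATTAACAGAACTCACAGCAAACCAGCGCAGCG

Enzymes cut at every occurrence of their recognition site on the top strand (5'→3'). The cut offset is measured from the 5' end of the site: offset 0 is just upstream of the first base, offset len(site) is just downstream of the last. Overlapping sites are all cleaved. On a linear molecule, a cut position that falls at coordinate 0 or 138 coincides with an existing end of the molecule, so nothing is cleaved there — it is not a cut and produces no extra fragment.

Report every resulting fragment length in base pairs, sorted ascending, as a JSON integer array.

Scan for sites:
  ZebIX (TCGGA, off=0): starts [21] → cuts [21]
  TgoVI (CAGCA, off=3): starts [9, 35, 50, 120] → cuts [12, 38, 53, 123]
  JekV (ATATTA, off=5): starts [26, 56, 99] → cuts [31, 61, 104]
  VbrV (CGCA, off=1): starts [16, 41, 45, 62, 95, 131] → cuts [17, 42, 46, 63, 96, 132]

All cut coordinates (distinct, sorted): [12, 17, 21, 31, 38, 42, 46, 53, 61, 63, 96, 104, 123, 132]

Fragment lengths:
  [0,12): 12 bp
  [12,17): 5 bp
  [17,21): 4 bp
  [21,31): 10 bp
  [31,38): 7 bp
  [38,42): 4 bp
  [42,46): 4 bp
  [46,53): 7 bp
  [53,61): 8 bp
  [61,63): 2 bp
  [63,96): 33 bp
  [96,104): 8 bp
  [104,123): 19 bp
  [123,132): 9 bp
  [132,138): 6 bp

[2,4,4,4,5,6,7,7,8,8,9,10,12,19,33]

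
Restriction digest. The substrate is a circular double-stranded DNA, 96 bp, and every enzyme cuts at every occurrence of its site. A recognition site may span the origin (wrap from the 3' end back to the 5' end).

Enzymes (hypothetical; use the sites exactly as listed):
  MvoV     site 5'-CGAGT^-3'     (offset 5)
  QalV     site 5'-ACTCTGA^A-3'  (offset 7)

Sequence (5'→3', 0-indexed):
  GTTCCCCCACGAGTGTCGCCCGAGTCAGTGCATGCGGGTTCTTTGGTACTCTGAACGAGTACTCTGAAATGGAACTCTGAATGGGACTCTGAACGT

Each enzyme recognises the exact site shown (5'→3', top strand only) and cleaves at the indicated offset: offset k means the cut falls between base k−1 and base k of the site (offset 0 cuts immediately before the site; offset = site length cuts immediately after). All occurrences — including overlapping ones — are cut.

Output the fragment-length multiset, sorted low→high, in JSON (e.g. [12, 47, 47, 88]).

[6,7,11,12,13,18,29]

Site scan:
  MvoV (CGAGT, off=5): starts [9, 20, 55] → cuts [14, 25, 60]
  QalV (ACTCTGAA, off=7): starts [47, 60, 73, 85] → cuts [54, 67, 80, 92]

Pooled cuts: [14, 25, 54, 60, 67, 80, 92]

Fragments:
  14→25: 11 bp
  25→54: 29 bp
  54→60: 6 bp
  60→67: 7 bp
  67→80: 13 bp
  80→92: 12 bp
  92→14 (wrap): 96-92+14 = 18 bp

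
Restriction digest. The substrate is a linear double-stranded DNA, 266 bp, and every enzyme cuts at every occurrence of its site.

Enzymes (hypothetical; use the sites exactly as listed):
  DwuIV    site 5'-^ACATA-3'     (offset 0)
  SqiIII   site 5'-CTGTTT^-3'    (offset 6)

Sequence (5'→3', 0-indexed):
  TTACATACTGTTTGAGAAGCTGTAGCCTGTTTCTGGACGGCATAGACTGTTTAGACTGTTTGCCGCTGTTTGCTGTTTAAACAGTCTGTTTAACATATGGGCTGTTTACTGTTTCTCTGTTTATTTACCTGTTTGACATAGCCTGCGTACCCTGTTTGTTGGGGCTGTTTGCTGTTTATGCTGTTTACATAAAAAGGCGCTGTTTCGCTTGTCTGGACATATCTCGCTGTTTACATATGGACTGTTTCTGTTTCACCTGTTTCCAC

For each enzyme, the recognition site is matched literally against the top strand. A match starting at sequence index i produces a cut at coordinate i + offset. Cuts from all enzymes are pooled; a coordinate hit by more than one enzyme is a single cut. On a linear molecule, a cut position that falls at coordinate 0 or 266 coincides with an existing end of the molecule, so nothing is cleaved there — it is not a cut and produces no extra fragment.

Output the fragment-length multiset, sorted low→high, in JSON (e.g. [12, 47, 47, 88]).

[1,1,2,4,6,7,7,7,8,9,9,9,10,11,11,12,13,13,15,15,16,19,19,20,22]

Site scan:
  DwuIV ACATA/0: at [2, 92, 135, 186, 216, 232] ⇒ [2, 92, 135, 186, 216, 232]
  SqiIII CTGTTT/6: at [7, 26, 46, 55, 65, 72, 85, 101, 108, 116, 128, 151, 164, 171, 180, 199, 226, 241, 247, 256] ⇒ [13, 32, 52, 61, 71, 78, 91, 107, 114, 122, 134, 157, 170, 177, 186, 205, 232, 247, 253, 262]

All cut coordinates (distinct, sorted): [2, 13, 32, 52, 61, 71, 78, 91, 92, 107, 114, 122, 134, 135, 157, 170, 177, 186, 205, 216, 232, 247, 253, 262]

Fragment lengths:
  [0,2): 2 bp
  [2,13): 11 bp
  [13,32): 19 bp
  [32,52): 20 bp
  [52,61): 9 bp
  [61,71): 10 bp
  [71,78): 7 bp
  [78,91): 13 bp
  [91,92): 1 bp
  [92,107): 15 bp
  [107,114): 7 bp
  [114,122): 8 bp
  [122,134): 12 bp
  [134,135): 1 bp
  [135,157): 22 bp
  [157,170): 13 bp
  [170,177): 7 bp
  [177,186): 9 bp
  [186,205): 19 bp
  [205,216): 11 bp
  [216,232): 16 bp
  [232,247): 15 bp
  [247,253): 6 bp
  [253,262): 9 bp
  [262,266): 4 bp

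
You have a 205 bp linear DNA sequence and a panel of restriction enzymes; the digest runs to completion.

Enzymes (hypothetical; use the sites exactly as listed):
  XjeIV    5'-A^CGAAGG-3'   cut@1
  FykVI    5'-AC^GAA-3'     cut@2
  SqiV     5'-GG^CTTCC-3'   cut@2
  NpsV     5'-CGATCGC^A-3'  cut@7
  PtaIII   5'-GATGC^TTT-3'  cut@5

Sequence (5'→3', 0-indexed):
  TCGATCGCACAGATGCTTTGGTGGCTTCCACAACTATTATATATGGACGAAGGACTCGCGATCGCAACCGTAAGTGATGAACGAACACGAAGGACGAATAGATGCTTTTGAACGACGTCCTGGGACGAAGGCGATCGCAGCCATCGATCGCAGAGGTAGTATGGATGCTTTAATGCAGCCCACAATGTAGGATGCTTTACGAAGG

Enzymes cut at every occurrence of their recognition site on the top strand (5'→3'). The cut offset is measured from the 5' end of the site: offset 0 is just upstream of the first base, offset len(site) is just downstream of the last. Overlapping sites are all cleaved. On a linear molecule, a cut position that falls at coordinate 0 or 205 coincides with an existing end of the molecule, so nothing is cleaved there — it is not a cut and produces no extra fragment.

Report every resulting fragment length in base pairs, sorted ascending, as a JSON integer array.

Site scan:
  XjeIV ACGAAGG/1: at [46, 86, 124, 198] ⇒ [47, 87, 125, 199]
  FykVI ACGAA/2: at [46, 80, 86, 93, 124, 198] ⇒ [48, 82, 88, 95, 126, 200]
  SqiV GGCTTCC/2: at [22] ⇒ [24]
  NpsV CGATCGCA/7: at [1, 58, 131, 144] ⇒ [8, 65, 138, 151]
  PtaIII GATGCTTT/5: at [11, 100, 163, 190] ⇒ [16, 105, 168, 195]

All cut coordinates (distinct, sorted): [8, 16, 24, 47, 48, 65, 82, 87, 88, 95, 105, 125, 126, 138, 151, 168, 195, 199, 200]

Fragment lengths:
  [0,8): 8 bp
  [8,16): 8 bp
  [16,24): 8 bp
  [24,47): 23 bp
  [47,48): 1 bp
  [48,65): 17 bp
  [65,82): 17 bp
  [82,87): 5 bp
  [87,88): 1 bp
  [88,95): 7 bp
  [95,105): 10 bp
  [105,125): 20 bp
  [125,126): 1 bp
  [126,138): 12 bp
  [138,151): 13 bp
  [151,168): 17 bp
  [168,195): 27 bp
  [195,199): 4 bp
  [199,200): 1 bp
  [200,205): 5 bp

[1,1,1,1,4,5,5,7,8,8,8,10,12,13,17,17,17,20,23,27]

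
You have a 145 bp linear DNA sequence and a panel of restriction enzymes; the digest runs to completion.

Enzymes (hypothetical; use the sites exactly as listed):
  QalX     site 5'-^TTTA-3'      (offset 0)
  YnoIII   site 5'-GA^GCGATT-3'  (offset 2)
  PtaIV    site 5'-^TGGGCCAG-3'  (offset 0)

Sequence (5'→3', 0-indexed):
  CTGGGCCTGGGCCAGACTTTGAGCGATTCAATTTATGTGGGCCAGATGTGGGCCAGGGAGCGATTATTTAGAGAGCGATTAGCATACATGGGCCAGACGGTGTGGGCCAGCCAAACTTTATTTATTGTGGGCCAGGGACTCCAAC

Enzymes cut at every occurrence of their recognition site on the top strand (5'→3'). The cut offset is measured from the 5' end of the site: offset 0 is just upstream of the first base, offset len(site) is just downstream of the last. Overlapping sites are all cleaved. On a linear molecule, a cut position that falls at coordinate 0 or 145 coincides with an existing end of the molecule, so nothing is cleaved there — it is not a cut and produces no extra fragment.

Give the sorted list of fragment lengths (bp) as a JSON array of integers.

Per-enzyme occurrences:
  QalX (TTTA, off=0): starts [31, 66, 116, 120] → cuts [31, 66, 116, 120]
  YnoIII (GAGCGATT, off=2): starts [20, 57, 72] → cuts [22, 59, 74]
  PtaIV (TGGGCCAG, off=0): starts [7, 37, 48, 88, 102, 127] → cuts [7, 37, 48, 88, 102, 127]

Pooled cuts: [7, 22, 31, 37, 48, 59, 66, 74, 88, 102, 116, 120, 127]

Fragments:
  [0,7): 7 bp
  [7,22): 15 bp
  [22,31): 9 bp
  [31,37): 6 bp
  [37,48): 11 bp
  [48,59): 11 bp
  [59,66): 7 bp
  [66,74): 8 bp
  [74,88): 14 bp
  [88,102): 14 bp
  [102,116): 14 bp
  [116,120): 4 bp
  [120,127): 7 bp
  [127,145): 18 bp

[4,6,7,7,7,8,9,11,11,14,14,14,15,18]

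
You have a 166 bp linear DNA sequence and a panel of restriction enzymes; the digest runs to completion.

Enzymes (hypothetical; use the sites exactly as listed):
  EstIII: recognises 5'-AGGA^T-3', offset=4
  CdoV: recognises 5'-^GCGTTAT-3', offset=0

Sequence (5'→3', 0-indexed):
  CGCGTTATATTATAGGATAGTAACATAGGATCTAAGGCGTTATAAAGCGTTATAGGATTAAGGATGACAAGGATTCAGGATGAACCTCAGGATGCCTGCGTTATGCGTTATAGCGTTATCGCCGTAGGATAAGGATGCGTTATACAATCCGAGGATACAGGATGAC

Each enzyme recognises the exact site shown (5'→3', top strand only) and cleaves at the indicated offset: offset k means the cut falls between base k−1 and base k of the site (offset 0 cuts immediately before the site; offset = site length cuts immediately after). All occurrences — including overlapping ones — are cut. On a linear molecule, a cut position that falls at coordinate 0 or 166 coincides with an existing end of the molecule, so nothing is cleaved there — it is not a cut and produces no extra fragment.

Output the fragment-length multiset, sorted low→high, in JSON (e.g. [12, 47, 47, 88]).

Site scan:
  EstIII (AGGAT, off=4): starts [13, 26, 53, 60, 69, 76, 88, 125, 131, 151, 158] → cuts [17, 30, 57, 64, 73, 80, 92, 129, 135, 155, 162]
  CdoV (GCGTTAT, off=0): starts [1, 36, 46, 97, 104, 112, 136] → cuts [1, 36, 46, 97, 104, 112, 136]

Pooled cuts: [1, 17, 30, 36, 46, 57, 64, 73, 80, 92, 97, 104, 112, 129, 135, 136, 155, 162]

Fragments:
  [0,1): 1 bp
  [1,17): 16 bp
  [17,30): 13 bp
  [30,36): 6 bp
  [36,46): 10 bp
  [46,57): 11 bp
  [57,64): 7 bp
  [64,73): 9 bp
  [73,80): 7 bp
  [80,92): 12 bp
  [92,97): 5 bp
  [97,104): 7 bp
  [104,112): 8 bp
  [112,129): 17 bp
  [129,135): 6 bp
  [135,136): 1 bp
  [136,155): 19 bp
  [155,162): 7 bp
  [162,166): 4 bp

[1,1,4,5,6,6,7,7,7,7,8,9,10,11,12,13,16,17,19]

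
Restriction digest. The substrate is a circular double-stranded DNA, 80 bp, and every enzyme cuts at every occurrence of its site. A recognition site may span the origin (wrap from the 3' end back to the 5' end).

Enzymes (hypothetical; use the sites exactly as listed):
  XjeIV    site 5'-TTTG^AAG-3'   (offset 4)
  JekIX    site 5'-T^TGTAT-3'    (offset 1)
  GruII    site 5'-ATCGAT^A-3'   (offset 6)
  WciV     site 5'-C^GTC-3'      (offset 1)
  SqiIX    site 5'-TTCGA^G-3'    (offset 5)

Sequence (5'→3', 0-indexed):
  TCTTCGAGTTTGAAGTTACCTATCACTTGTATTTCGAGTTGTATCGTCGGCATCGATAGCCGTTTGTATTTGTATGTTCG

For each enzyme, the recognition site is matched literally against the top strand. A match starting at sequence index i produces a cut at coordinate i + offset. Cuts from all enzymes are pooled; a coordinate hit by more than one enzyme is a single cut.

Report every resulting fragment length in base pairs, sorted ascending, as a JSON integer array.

[2,5,6,6,7,8,9,10,12,15]

Per-enzyme occurrences:
  XjeIV TTTGAAG/4: at [8] ⇒ [12]
  JekIX TTGTAT/1: at [26, 38, 63, 69] ⇒ [27, 39, 64, 70]
  GruII ATCGATA/6: at [51] ⇒ [57]
  WciV CGTC/1: at [44, 78] ⇒ [45, 79]
  SqiIX TTCGAG/5: at [2, 32] ⇒ [7, 37]

All cut coordinates (distinct, sorted): [7, 12, 27, 37, 39, 45, 57, 64, 70, 79]

Fragments:
  7→12: 5 bp
  12→27: 15 bp
  27→37: 10 bp
  37→39: 2 bp
  39→45: 6 bp
  45→57: 12 bp
  57→64: 7 bp
  64→70: 6 bp
  70→79: 9 bp
  79→7 (wrap): 80-79+7 = 8 bp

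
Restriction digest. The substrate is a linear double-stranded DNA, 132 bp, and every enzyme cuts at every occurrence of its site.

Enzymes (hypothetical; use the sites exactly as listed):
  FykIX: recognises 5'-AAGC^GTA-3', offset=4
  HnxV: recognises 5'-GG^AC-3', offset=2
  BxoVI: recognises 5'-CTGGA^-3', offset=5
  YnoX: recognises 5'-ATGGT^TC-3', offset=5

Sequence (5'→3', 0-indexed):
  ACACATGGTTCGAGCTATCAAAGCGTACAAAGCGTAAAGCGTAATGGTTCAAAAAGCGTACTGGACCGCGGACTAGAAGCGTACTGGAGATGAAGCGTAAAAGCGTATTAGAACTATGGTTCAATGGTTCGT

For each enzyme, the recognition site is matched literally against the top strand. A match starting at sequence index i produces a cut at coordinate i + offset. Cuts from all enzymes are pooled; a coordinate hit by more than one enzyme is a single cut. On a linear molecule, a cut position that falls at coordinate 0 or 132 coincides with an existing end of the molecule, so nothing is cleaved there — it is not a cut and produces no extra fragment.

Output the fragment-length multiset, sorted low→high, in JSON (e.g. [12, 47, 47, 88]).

[1,4,6,7,7,8,8,8,8,8,9,9,9,9,15,16]

Site scan:
  FykIX (AAGCGTA, off=4): starts [20, 29, 36, 53, 76, 92, 100] → cuts [24, 33, 40, 57, 80, 96, 104]
  HnxV (GGAC, off=2): starts [62, 69] → cuts [64, 71]
  BxoVI (CTGGA, off=5): starts [60, 83] → cuts [65, 88]
  YnoX (ATGGTTC, off=5): starts [4, 43, 115, 123] → cuts [9, 48, 120, 128]

All cut coordinates (distinct, sorted): [9, 24, 33, 40, 48, 57, 64, 65, 71, 80, 88, 96, 104, 120, 128]

Fragment lengths:
  [0,9): 9 bp
  [9,24): 15 bp
  [24,33): 9 bp
  [33,40): 7 bp
  [40,48): 8 bp
  [48,57): 9 bp
  [57,64): 7 bp
  [64,65): 1 bp
  [65,71): 6 bp
  [71,80): 9 bp
  [80,88): 8 bp
  [88,96): 8 bp
  [96,104): 8 bp
  [104,120): 16 bp
  [120,128): 8 bp
  [128,132): 4 bp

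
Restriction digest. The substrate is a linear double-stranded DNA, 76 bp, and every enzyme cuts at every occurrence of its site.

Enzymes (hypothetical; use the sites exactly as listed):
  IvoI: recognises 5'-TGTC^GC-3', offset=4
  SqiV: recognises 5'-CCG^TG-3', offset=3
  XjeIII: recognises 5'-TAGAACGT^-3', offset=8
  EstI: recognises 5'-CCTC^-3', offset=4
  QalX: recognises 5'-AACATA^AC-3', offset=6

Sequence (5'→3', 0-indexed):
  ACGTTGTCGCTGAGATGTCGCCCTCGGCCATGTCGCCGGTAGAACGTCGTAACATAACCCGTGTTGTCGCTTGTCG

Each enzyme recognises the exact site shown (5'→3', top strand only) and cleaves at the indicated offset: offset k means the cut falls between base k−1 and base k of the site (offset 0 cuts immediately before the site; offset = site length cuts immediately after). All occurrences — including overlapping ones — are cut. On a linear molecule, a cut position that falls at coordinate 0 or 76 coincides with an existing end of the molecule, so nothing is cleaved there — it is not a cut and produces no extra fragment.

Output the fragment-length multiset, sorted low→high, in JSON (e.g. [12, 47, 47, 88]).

[5,6,7,8,8,9,9,11,13]

Scan for sites:
  IvoI TGTCGC/4: at [4, 15, 30, 64] ⇒ [8, 19, 34, 68]
  SqiV CCGTG/3: at [58] ⇒ [61]
  XjeIII TAGAACGT/8: at [39] ⇒ [47]
  EstI CCTC/4: at [21] ⇒ [25]
  QalX AACATAAC/6: at [50] ⇒ [56]

Pooled cuts: [8, 19, 25, 34, 47, 56, 61, 68]

Fragments:
  [0,8): 8 bp
  [8,19): 11 bp
  [19,25): 6 bp
  [25,34): 9 bp
  [34,47): 13 bp
  [47,56): 9 bp
  [56,61): 5 bp
  [61,68): 7 bp
  [68,76): 8 bp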